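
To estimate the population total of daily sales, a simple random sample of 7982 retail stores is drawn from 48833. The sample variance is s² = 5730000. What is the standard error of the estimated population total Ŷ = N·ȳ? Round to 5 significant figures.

Var(Ŷ) = N²·Var(ȳ) = N²·(1 − n/N)·s²/n.
f = 7982/48833 = 0.16345504; Var(ȳ) = 0.83654496·5730000/7982 = 600.52651.
Var(Ŷ) = 48833² · 600.52651 = 1.4320527 × 10^12.
SE(Ŷ) = √(1.4320527 × 10^12) = 1.1967 × 10^6.

1.1967 × 10^6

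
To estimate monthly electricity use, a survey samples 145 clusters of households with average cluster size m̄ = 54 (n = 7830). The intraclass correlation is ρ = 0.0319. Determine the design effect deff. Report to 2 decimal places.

deff = 1 + (54 − 1)·0.0319 = 1 + 1.6907 = 2.6907.

2.69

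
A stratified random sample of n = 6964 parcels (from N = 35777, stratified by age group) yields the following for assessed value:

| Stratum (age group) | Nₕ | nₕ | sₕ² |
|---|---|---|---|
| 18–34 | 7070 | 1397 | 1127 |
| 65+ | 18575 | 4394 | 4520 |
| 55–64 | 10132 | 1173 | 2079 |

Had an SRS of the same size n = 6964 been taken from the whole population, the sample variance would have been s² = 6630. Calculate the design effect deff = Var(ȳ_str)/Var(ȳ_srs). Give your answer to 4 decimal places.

Var(ȳ_str) = Σ Wₕ²(1−fₕ)sₕ²/nₕ with Wₕ = Nₕ/35777:
  18–34: (7070/35777)²·(1−1397/7070)·1127/1397 = 0.025278533
  65+: (18575/35777)²·(1−4394/18575)·4520/4394 = 0.21169286
  55–64: (10132/35777)²·(1−1173/10132)·2079/1173 = 0.12569076
  → Var(ȳ_str) = 0.36266215.
Var(ȳ_srs) = (1 − 6964/35777)·6630/6964 = 0.76672447.
deff = 0.36266215 / 0.76672447 = 0.4730.

0.4730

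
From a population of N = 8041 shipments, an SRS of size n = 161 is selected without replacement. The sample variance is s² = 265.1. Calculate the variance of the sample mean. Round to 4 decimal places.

Under SRS without replacement, Var(ȳ) = (1 − f)·s²/n with f = n/N = 161/8041 = 0.02002239.
Var(ȳ) = (1 − 0.02002239)·265.1/161 = 0.97997761·1.6465839 = 1.6136153.

1.6136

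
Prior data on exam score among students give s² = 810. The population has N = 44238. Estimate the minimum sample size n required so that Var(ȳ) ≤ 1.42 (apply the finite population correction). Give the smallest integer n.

Without fpc, n₀ = s²/D = 810/1.42 = 570.4225.
With fpc, (1 − n/N)·s²/n ≤ D requires n ≥ n₀/(1 + n₀/N) = 570.4225/(1 + 570.4225/44238) = 563.1609.
Rounding up, n = 564.

564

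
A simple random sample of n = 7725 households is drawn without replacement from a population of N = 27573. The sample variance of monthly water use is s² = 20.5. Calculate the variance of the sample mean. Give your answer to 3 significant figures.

0.00191

Under SRS without replacement, Var(ȳ) = (1 − f)·s²/n with f = n/N = 7725/27573 = 0.28016538.
Var(ȳ) = (1 − 0.28016538)·20.5/7725 = 0.71983462·0.0026537217 = 0.0019102407.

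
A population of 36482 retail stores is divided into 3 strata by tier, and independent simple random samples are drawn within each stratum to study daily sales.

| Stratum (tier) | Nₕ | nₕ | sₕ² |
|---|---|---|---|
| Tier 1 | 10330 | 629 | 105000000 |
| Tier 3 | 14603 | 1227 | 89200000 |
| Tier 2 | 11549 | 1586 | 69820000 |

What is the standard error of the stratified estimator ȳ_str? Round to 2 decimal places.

164.45

Var(ȳ_str) = Σₕ Wₕ²(1 − fₕ)sₕ²/nₕ with Wₕ = Nₕ/N, N = 36482.
Tier 1: Wₕ = 0.28315334; term = 0.28315334²·(1 − 0.06089061)·105000000/629 = 12568.927.
Tier 3: Wₕ = 0.40027959; term = 0.40027959²·(1 − 0.08402383)·89200000/1227 = 10669.188.
Tier 2: Wₕ = 0.31656707; term = 0.31656707²·(1 − 0.13732791)·69820000/1586 = 3805.8695.
Sum = 27043.985.
SE = √(27043.985) = 164.45.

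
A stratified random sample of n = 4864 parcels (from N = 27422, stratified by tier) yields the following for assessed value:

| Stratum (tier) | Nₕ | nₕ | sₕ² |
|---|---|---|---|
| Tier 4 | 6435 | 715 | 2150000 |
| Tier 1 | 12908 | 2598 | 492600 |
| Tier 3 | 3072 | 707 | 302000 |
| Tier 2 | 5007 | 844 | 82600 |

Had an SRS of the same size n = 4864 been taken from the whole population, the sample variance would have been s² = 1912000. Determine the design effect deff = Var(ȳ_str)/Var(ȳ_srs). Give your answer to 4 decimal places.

0.5801

Var(ȳ_str) = Σ Wₕ²(1−fₕ)sₕ²/nₕ with Wₕ = Nₕ/27422:
  Tier 4: (6435/27422)²·(1−715/6435)·2150000/715 = 147.19015
  Tier 1: (12908/27422)²·(1−2598/12908)·492600/2598 = 33.556343
  Tier 3: (3072/27422)²·(1−707/3072)·302000/707 = 4.1270681
  Tier 2: (5007/27422)²·(1−844/5007)·82600/844 = 2.7128348
  → Var(ȳ_str) = 187.5864.
Var(ȳ_srs) = (1 − 4864/27422)·1912000/4864 = 323.36707.
deff = 187.5864 / 323.36707 = 0.5801.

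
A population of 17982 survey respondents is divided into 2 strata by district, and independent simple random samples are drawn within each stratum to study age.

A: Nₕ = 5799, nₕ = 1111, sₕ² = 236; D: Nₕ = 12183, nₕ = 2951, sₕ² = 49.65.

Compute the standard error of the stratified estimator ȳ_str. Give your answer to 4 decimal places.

0.1540

Var(ȳ_str) = Σₕ Wₕ²(1 − fₕ)sₕ²/nₕ with Wₕ = Nₕ/N, N = 17982.
A: Wₕ = 0.32248916; term = 0.32248916²·(1 − 0.19158476)·236/1111 = 0.017859227.
D: Wₕ = 0.67751084; term = 0.67751084²·(1 − 0.24222277)·49.65/2951 = 0.0058522665.
Sum = 0.023711494.
SE = √(0.023711494) = 0.1540.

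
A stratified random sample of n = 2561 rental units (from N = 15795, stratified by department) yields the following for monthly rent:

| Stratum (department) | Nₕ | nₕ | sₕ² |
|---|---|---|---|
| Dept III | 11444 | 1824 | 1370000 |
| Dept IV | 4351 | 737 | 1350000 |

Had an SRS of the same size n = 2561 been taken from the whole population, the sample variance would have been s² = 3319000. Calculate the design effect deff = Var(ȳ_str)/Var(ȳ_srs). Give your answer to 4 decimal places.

0.4116

Var(ȳ_str) = Σ Wₕ²(1−fₕ)sₕ²/nₕ with Wₕ = Nₕ/15795:
  Dept III: (11444/15795)²·(1−1824/11444)·1370000/1824 = 331.44341
  Dept IV: (4351/15795)²·(1−737/4351)·1350000/737 = 115.45274
  → Var(ȳ_str) = 446.89615.
Var(ȳ_srs) = (1 − 2561/15795)·3319000/2561 = 1085.8483.
deff = 446.89615 / 1085.8483 = 0.4116.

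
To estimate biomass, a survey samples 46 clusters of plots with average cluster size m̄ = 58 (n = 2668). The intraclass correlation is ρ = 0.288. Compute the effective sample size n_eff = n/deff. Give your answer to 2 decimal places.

153.19

deff = 1 + (58 − 1)·0.288 = 1 + 16.416 = 17.416.
n_eff = 2668 / 17.416 = 153.19.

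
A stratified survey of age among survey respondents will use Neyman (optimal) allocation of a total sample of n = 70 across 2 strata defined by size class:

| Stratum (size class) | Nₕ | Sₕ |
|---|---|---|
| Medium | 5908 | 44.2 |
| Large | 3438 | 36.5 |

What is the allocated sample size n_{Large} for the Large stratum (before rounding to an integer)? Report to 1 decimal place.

Neyman allocation: nₕ = n·NₕSₕ / Σⱼ NⱼSⱼ.
Σ NⱼSⱼ = 5908·44.2 + 3438·36.5 = 386620.6.
n_{Large} = 70·3438·36.5 / 386620.6 = 22.7.

22.7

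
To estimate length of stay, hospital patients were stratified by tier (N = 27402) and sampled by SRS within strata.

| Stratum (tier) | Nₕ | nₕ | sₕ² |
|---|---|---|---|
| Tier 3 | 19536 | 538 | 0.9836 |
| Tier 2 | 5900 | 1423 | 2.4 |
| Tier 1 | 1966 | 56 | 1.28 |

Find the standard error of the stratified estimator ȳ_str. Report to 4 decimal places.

0.0328

Var(ȳ_str) = Σₕ Wₕ²(1 − fₕ)sₕ²/nₕ with Wₕ = Nₕ/N, N = 27402.
Tier 3: Wₕ = 0.71294066; term = 0.71294066²·(1 − 0.02753890)·0.9836/538 = 9.0368121 × 10^-4.
Tier 2: Wₕ = 0.21531275; term = 0.21531275²·(1 − 0.24118644)·2.4/1423 = 5.9330898 × 10^-5.
Tier 1: Wₕ = 0.07174659; term = 0.07174659²·(1 − 0.02848423)·1.28/56 = 1.1430739 × 10^-4.
Sum = 0.0010773195.
SE = √(0.0010773195) = 0.0328.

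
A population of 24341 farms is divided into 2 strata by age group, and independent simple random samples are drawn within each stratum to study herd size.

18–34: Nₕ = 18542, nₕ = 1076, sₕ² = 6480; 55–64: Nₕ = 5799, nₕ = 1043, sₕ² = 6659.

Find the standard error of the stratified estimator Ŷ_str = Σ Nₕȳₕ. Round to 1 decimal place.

Var(Ŷ_str) = Σₕ Nₕ²(1 − fₕ)sₕ²/nₕ.
18–34: 18542²·(1 − 1076/18542)·6480/1076 = 1.950351 × 10^9.
55–64: 5799²·(1 − 1043/5799)·6659/1043 = 1.7608391 × 10^8.
Sum = 2.1264349 × 10^9.
SE = √(2.1264349 × 10^9) = 46113.3.

46113.3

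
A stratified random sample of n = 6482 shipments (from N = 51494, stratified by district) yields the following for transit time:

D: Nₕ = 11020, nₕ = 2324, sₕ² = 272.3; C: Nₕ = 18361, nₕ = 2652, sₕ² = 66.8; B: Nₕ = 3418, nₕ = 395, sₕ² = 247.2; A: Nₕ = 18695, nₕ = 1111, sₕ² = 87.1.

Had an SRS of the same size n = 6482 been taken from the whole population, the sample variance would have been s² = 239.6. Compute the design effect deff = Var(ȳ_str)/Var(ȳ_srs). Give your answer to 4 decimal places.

Var(ȳ_str) = Σ Wₕ²(1−fₕ)sₕ²/nₕ with Wₕ = Nₕ/51494:
  D: (11020/51494)²·(1−2324/11020)·272.3/2324 = 0.0042344732
  C: (18361/51494)²·(1−2652/18361)·66.8/2652 = 0.002739899
  B: (3418/51494)²·(1−395/3418)·247.2/395 = 0.0024386435
  A: (18695/51494)²·(1−1111/18695)·87.1/1111 = 0.0097192775
  → Var(ȳ_str) = 0.019132293.
Var(ȳ_srs) = (1 − 6482/51494)·239.6/6482 = 0.032310931.
deff = 0.019132293 / 0.032310931 = 0.5921.

0.5921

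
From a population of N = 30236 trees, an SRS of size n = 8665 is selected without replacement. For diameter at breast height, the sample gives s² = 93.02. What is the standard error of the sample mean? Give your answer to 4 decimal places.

Under SRS without replacement, Var(ȳ) = (1 − f)·s²/n with f = n/N = 8665/30236 = 0.28657891.
Var(ȳ) = (1 − 0.28657891)·93.02/8665 = 0.71342109·0.010735141 = 0.0076586762.
SE(ȳ) = √(0.0076586762) = 0.0875.

0.0875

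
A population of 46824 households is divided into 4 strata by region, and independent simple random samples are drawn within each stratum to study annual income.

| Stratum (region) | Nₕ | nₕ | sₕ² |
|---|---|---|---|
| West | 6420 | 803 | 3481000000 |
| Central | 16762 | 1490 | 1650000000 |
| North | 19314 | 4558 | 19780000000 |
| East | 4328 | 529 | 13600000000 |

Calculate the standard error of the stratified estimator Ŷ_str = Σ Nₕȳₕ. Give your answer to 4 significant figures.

Var(Ŷ_str) = Σₕ Nₕ²(1 − fₕ)sₕ²/nₕ.
West: 6420²·(1 − 803/6420)·3481000000/803 = 1.5632482 × 10^14.
Central: 16762²·(1 − 1490/16762)·1650000000/1490 = 2.8347804 × 10^14.
North: 19314²·(1 − 4558/19314)·19780000000/4558 = 1.2367811 × 10^15.
East: 4328²·(1 − 529/4328)·13600000000/529 = 4.2270733 × 10^14.
Sum = 2.0992913 × 10^15.
SE = √(2.0992913 × 10^15) = 4.582 × 10^7.

4.582 × 10^7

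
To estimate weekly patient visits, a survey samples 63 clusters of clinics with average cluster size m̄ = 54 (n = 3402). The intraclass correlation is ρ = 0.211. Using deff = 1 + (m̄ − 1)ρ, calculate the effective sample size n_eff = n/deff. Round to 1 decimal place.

deff = 1 + (54 − 1)·0.211 = 1 + 11.183 = 12.183.
n_eff = 3402 / 12.183 = 279.2.

279.2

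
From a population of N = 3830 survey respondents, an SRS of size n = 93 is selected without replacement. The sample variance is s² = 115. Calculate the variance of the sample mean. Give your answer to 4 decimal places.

Under SRS without replacement, Var(ȳ) = (1 − f)·s²/n with f = n/N = 93/3830 = 0.02428198.
Var(ȳ) = (1 − 0.02428198)·115/93 = 0.97571802·1.2365591 = 1.206533.

1.2065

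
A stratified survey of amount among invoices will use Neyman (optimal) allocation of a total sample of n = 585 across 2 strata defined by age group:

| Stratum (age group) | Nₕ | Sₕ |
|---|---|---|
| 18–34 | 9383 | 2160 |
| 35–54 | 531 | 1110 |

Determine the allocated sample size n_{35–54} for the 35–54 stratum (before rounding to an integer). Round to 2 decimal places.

16.53

Neyman allocation: nₕ = n·NₕSₕ / Σⱼ NⱼSⱼ.
Σ NⱼSⱼ = 9383·2160 + 531·1110 = 2.085669 × 10^7.
n_{35–54} = 585·531·1110 / (2.085669 × 10^7) = 16.53.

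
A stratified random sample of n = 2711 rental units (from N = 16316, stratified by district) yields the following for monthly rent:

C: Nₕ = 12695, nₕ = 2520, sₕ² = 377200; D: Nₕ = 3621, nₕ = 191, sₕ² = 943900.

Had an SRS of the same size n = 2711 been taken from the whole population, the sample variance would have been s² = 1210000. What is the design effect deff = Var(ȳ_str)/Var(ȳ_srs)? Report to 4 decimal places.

0.8147

Var(ȳ_str) = Σ Wₕ²(1−fₕ)sₕ²/nₕ with Wₕ = Nₕ/16316:
  C: (12695/16316)²·(1−2520/12695)·377200/2520 = 72.629135
  D: (3621/16316)²·(1−191/3621)·943900/191 = 230.56207
  → Var(ȳ_str) = 303.19121.
Var(ȳ_srs) = (1 − 2711/16316)·1210000/2711 = 372.16943.
deff = 303.19121 / 372.16943 = 0.8147.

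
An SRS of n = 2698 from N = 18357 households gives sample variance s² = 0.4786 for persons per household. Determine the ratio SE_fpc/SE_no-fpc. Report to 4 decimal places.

f = n/N = 2698/18357 = 0.14697391.
SE_no-fpc = √(s²/n) = 0.013318808; SE_fpc = √((1−f)s²/n) = 0.012301173.
Ratio = √(1−f) = 0.92359412.

0.9236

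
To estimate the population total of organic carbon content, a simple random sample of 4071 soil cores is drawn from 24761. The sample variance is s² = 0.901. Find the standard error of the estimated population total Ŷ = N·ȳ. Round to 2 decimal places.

Var(Ŷ) = N²·Var(ȳ) = N²·(1 − n/N)·s²/n.
f = 4071/24761 = 0.16441178; Var(ȳ) = 0.83558822·0.901/4071 = 1.8493367 × 10^-4.
Var(Ŷ) = 24761² · (1.8493367 × 10^-4) = 113384.15.
SE(Ŷ) = √(113384.15) = 336.73.

336.73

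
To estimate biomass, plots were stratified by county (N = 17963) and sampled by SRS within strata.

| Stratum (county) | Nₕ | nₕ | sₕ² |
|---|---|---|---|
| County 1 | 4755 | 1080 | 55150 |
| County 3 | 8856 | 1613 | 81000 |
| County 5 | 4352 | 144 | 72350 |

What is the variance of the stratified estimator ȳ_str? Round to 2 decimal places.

41.26

Var(ȳ_str) = Σₕ Wₕ²(1 − fₕ)sₕ²/nₕ with Wₕ = Nₕ/N, N = 17963.
County 1: Wₕ = 0.26471079; term = 0.26471079²·(1 − 0.22712934)·55150/1080 = 2.7654887.
County 3: Wₕ = 0.49301342; term = 0.49301342²·(1 − 0.18213640)·81000/1613 = 9.9827226.
County 5: Wₕ = 0.24227579; term = 0.24227579²·(1 − 0.03308824)·72350/144 = 28.515627.
Sum = 41.263838.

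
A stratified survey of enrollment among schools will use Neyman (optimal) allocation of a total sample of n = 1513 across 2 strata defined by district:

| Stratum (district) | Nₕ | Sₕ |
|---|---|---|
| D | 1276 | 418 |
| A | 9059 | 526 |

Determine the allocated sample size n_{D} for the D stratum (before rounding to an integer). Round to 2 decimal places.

152.31

Neyman allocation: nₕ = n·NₕSₕ / Σⱼ NⱼSⱼ.
Σ NⱼSⱼ = 1276·418 + 9059·526 = 5.298402 × 10^6.
n_{D} = 1513·1276·418 / (5.298402 × 10^6) = 152.31.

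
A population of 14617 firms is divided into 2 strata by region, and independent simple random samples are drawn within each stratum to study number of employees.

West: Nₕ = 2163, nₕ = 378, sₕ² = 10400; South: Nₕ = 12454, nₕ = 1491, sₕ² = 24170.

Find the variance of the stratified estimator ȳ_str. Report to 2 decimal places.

Var(ȳ_str) = Σₕ Wₕ²(1 − fₕ)sₕ²/nₕ with Wₕ = Nₕ/N, N = 14617.
West: Wₕ = 0.14797838; term = 0.14797838²·(1 − 0.17475728)·10400/378 = 0.49718702.
South: Wₕ = 0.85202162; term = 0.85202162²·(1 − 0.11972057)·24170/1491 = 10.35907.
Sum = 10.856257.

10.86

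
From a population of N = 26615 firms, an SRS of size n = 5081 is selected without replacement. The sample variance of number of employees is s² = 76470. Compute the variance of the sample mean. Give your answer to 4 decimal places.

12.1770

Under SRS without replacement, Var(ȳ) = (1 − f)·s²/n with f = n/N = 5081/26615 = 0.19090738.
Var(ȳ) = (1 − 0.19090738)·76470/5081 = 0.80909262·15.050187 = 12.176995.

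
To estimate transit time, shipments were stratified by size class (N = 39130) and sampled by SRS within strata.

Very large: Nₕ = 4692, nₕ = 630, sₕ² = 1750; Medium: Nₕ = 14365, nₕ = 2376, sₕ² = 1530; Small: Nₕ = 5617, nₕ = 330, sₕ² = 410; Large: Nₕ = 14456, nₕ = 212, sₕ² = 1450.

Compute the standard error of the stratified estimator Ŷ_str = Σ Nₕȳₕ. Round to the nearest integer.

40114

Var(Ŷ_str) = Σₕ Nₕ²(1 − fₕ)sₕ²/nₕ.
Very large: 4692²·(1 − 630/4692)·1750/630 = 5.29414 × 10^7.
Medium: 14365²·(1 − 2376/14365)·1530/2376 = 1.1090052 × 10^8.
Small: 5617²·(1 − 330/5617)·410/330 = 3.6896371 × 10^7.
Large: 14456²·(1 − 212/14456)·1450/212 = 1.4083553 × 10^9.
Sum = 1.6090936 × 10^9.
SE = √(1.6090936 × 10^9) = 40114.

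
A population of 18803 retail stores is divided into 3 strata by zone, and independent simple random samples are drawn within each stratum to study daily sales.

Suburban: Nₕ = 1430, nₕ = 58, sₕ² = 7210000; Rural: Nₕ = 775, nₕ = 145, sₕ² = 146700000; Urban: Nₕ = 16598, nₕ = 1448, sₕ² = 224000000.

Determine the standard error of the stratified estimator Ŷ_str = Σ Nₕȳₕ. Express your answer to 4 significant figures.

6.296 × 10^6

Var(Ŷ_str) = Σₕ Nₕ²(1 − fₕ)sₕ²/nₕ.
Suburban: 1430²·(1 − 58/1430)·7210000/58 = 2.4389192 × 10^11.
Rural: 775²·(1 − 145/775)·146700000/145 = 4.9397431 × 10^11.
Urban: 16598²·(1 − 1448/16598)·224000000/1448 = 3.8899843 × 10^13.
Sum = 3.9637709 × 10^13.
SE = √(3.9637709 × 10^13) = 6.296 × 10^6.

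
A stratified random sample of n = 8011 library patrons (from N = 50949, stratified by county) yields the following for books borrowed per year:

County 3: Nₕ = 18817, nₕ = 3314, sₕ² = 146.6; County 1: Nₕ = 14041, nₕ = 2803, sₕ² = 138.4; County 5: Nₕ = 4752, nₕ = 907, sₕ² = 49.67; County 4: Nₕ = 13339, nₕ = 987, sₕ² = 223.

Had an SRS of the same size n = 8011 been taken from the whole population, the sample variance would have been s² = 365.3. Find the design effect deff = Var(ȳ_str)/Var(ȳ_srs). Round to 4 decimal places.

Var(ȳ_str) = Σ Wₕ²(1−fₕ)sₕ²/nₕ with Wₕ = Nₕ/50949:
  County 3: (18817/50949)²·(1−3314/18817)·146.6/3314 = 0.0049713721
  County 1: (14041/50949)²·(1−2803/14041)·138.4/2803 = 0.0030014335
  County 5: (4752/50949)²·(1−907/4752)·49.67/907 = 3.8546799 × 10^-4
  County 4: (13339/50949)²·(1−987/13339)·223/987 = 0.014340917
  → Var(ȳ_str) = 0.022699191.
Var(ȳ_srs) = (1 − 8011/50949)·365.3/8011 = 0.038429885.
deff = 0.022699191 / 0.038429885 = 0.5907.

0.5907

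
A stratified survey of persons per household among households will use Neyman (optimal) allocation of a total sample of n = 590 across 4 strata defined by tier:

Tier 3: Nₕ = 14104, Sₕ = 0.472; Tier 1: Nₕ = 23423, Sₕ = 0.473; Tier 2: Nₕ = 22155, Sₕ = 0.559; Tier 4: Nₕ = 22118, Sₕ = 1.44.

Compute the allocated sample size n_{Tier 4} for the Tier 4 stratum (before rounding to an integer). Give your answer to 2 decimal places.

Neyman allocation: nₕ = n·NₕSₕ / Σⱼ NⱼSⱼ.
Σ NⱼSⱼ = 14104·0.472 + 23423·0.473 + 22155·0.559 + 22118·1.44 = 61970.732.
n_{Tier 4} = 590·22118·1.44 / 61970.732 = 303.23.

303.23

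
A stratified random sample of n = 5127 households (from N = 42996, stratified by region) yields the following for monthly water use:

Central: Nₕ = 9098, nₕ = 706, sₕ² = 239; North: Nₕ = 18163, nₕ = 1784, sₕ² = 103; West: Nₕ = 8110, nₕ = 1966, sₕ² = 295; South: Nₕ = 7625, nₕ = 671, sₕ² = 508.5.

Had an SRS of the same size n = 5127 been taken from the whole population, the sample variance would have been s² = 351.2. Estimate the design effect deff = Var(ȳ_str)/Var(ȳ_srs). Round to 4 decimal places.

Var(ȳ_str) = Σ Wₕ²(1−fₕ)sₕ²/nₕ with Wₕ = Nₕ/42996:
  Central: (9098/42996)²·(1−706/9098)·239/706 = 0.01398133
  North: (18163/42996)²·(1−1784/18163)·103/1784 = 0.0092909737
  West: (8110/42996)²·(1−1966/8110)·295/1966 = 0.0040444033
  South: (7625/42996)²·(1−671/7625)·508.5/671 = 0.021736362
  → Var(ȳ_str) = 0.049053069.
Var(ȳ_srs) = (1 − 5127/42996)·351.2/5127 = 0.060331896.
deff = 0.049053069 / 0.060331896 = 0.8131.

0.8131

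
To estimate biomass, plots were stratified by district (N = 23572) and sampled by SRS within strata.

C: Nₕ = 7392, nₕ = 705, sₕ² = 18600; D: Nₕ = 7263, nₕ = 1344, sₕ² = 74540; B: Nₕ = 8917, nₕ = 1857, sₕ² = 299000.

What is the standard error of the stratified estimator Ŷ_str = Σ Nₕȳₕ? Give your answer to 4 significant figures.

117600

Var(Ŷ_str) = Σₕ Nₕ²(1 − fₕ)sₕ²/nₕ.
C: 7392²·(1 − 705/7392)·18600/705 = 1.3041187 × 10^9.
D: 7263²·(1 − 1344/7263)·74540/1344 = 2.3842649 × 10^9.
B: 8917²·(1 − 1857/8917)·299000/1857 = 1.0136377 × 10^10.
Sum = 1.3824761 × 10^10.
SE = √(1.3824761 × 10^10) = 117600.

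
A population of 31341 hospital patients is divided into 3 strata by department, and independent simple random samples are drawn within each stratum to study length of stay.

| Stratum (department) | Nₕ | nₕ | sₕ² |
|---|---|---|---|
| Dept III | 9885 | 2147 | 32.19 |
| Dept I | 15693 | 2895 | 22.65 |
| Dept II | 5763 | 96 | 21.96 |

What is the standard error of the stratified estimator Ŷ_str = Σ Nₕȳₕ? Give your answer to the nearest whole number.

Var(Ŷ_str) = Σₕ Nₕ²(1 − fₕ)sₕ²/nₕ.
Dept III: 9885²·(1 − 2147/9885)·32.19/2147 = 1.1468176 × 10^6.
Dept I: 15693²·(1 − 2895/15693)·22.65/2895 = 1.5713311 × 10^6.
Dept II: 5763²·(1 − 96/5763)·21.96/96 = 7.4707282 × 10^6.
Sum = 1.0188877 × 10^7.
SE = √(1.0188877 × 10^7) = 3192.

3192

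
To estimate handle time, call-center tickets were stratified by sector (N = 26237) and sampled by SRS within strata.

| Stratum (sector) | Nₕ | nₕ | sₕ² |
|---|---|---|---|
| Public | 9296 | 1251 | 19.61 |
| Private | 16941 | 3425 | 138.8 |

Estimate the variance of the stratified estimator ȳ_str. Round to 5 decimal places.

Var(ȳ_str) = Σₕ Wₕ²(1 − fₕ)sₕ²/nₕ with Wₕ = Nₕ/N, N = 26237.
Public: Wₕ = 0.35430880; term = 0.35430880²·(1 − 0.13457401)·19.61/1251 = 0.0017029978.
Private: Wₕ = 0.64569120; term = 0.64569120²·(1 − 0.20217224)·138.8/3425 = 0.013479934.
Sum = 0.015182932.

0.01518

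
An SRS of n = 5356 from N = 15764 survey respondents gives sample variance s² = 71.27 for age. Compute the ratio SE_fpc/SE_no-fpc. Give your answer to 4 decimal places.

0.8126

f = n/N = 5356/15764 = 0.33976148.
SE_no-fpc = √(s²/n) = 0.11535412; SE_fpc = √((1−f)s²/n) = 0.093731059.
Ratio = √(1−f) = 0.81255062.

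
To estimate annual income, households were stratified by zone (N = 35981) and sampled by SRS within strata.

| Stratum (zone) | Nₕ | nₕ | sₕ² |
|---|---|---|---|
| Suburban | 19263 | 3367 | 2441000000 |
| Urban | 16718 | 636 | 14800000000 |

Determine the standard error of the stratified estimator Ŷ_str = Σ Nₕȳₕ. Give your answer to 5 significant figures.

8.0489 × 10^7

Var(Ŷ_str) = Σₕ Nₕ²(1 − fₕ)sₕ²/nₕ.
Suburban: 19263²·(1 − 3367/19263)·2441000000/3367 = 2.2199155 × 10^14.
Urban: 16718²·(1 − 636/16718)·14800000000/636 = 6.2564644 × 10^15.
Sum = 6.478456 × 10^15.
SE = √(6.478456 × 10^15) = 8.0489 × 10^7.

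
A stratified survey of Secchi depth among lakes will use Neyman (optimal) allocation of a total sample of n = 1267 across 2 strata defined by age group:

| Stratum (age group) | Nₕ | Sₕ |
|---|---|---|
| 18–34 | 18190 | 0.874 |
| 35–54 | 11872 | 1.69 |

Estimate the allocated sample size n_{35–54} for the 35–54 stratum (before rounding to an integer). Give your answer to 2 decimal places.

706.88

Neyman allocation: nₕ = n·NₕSₕ / Σⱼ NⱼSⱼ.
Σ NⱼSⱼ = 18190·0.874 + 11872·1.69 = 35961.74.
n_{35–54} = 1267·11872·1.69 / 35961.74 = 706.88.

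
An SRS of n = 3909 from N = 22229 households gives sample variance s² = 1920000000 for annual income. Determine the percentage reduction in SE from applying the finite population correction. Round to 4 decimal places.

f = n/N = 3909/22229 = 0.17585137.
SE_no-fpc = √(s²/n) = 700.83822; SE_fpc = √((1−f)s²/n) = 636.23939.
Ratio = √(1−f) = 0.90782632. Reduction = 100·(1 − 0.90782632) = 9.2174%.

9.2174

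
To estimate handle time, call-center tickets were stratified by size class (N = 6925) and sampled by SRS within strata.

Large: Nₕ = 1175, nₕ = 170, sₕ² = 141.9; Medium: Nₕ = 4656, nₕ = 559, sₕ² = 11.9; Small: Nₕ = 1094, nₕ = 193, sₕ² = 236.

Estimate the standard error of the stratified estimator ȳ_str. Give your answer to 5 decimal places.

0.23271

Var(ȳ_str) = Σₕ Wₕ²(1 − fₕ)sₕ²/nₕ with Wₕ = Nₕ/N, N = 6925.
Large: Wₕ = 0.16967509; term = 0.16967509²·(1 − 0.14468085)·141.9/170 = 0.020554071.
Medium: Wₕ = 0.67234657; term = 0.67234657²·(1 − 0.12006014)·11.9/559 = 0.0084678769.
Small: Wₕ = 0.15797834; term = 0.15797834²·(1 − 0.17641682)·236/193 = 0.025133748.
Sum = 0.054155696.
SE = √(0.054155696) = 0.23271.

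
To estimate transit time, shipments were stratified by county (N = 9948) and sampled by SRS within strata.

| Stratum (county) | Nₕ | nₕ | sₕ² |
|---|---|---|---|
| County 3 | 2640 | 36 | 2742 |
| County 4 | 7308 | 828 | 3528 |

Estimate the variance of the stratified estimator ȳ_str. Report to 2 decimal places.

Var(ȳ_str) = Σₕ Wₕ²(1 − fₕ)sₕ²/nₕ with Wₕ = Nₕ/N, N = 9948.
County 3: Wₕ = 0.26537998; term = 0.26537998²·(1 − 0.01363636)·2742/36 = 5.2910066.
County 4: Wₕ = 0.73462002; term = 0.73462002²·(1 − 0.11330049)·3528/828 = 2.0389202.
Sum = 7.3299268.

7.33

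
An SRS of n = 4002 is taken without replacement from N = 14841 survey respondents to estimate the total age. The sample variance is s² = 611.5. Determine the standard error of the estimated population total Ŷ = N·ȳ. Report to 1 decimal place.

Var(Ŷ) = N²·Var(ȳ) = N²·(1 − n/N)·s²/n.
f = 4002/14841 = 0.26965838; Var(ȳ) = 0.73034162·611.5/4002 = 0.11159518.
Var(Ŷ) = 14841² · 0.11159518 = 2.4579428 × 10^7.
SE(Ŷ) = √(2.4579428 × 10^7) = 4957.8.

4957.8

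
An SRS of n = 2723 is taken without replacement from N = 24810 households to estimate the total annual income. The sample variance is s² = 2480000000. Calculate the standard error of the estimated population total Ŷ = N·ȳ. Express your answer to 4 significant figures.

Var(Ŷ) = N²·Var(ȳ) = N²·(1 − n/N)·s²/n.
f = 2723/24810 = 0.10975413; Var(ȳ) = 0.89024587·2480000000/2723 = 810800.5.
Var(Ŷ) = 24810² · 810800.5 = 4.9907698 × 10^14.
SE(Ŷ) = √(4.9907698 × 10^14) = 2.234 × 10^7.

2.234 × 10^7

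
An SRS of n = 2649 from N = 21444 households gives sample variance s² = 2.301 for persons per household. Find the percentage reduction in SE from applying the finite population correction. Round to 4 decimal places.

6.3801

f = n/N = 2649/21444 = 0.12353106.
SE_no-fpc = √(s²/n) = 0.029472524; SE_fpc = √((1−f)s²/n) = 0.027592153.
Ratio = √(1−f) = 0.93619920. Reduction = 100·(1 − 0.93619920) = 6.3801%.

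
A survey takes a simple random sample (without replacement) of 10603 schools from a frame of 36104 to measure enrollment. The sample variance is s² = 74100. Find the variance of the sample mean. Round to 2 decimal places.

4.94

Under SRS without replacement, Var(ȳ) = (1 − f)·s²/n with f = n/N = 10603/36104 = 0.29367937.
Var(ȳ) = (1 − 0.29367937)·74100/10603 = 0.70632063·6.9885881 = 4.936184.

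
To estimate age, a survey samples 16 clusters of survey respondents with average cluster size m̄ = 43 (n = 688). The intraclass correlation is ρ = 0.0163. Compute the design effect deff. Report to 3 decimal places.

1.685

deff = 1 + (43 − 1)·0.0163 = 1 + 0.6846 = 1.6846.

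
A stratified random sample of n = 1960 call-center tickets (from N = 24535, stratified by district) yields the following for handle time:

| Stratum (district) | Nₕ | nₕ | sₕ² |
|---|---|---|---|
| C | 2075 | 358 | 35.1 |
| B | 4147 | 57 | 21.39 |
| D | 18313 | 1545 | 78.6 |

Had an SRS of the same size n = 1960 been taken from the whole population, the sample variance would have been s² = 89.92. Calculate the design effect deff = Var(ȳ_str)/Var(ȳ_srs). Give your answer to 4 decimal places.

Var(ȳ_str) = Σ Wₕ²(1−fₕ)sₕ²/nₕ with Wₕ = Nₕ/24535:
  C: (2075/24535)²·(1−358/2075)·35.1/358 = 5.8028369 × 10^-4
  B: (4147/24535)²·(1−57/4147)·21.39/57 = 0.010573558
  D: (18313/24535)²·(1−1545/18313)·78.6/1545 = 0.025951514
  → Var(ȳ_str) = 0.037105356.
Var(ȳ_srs) = (1 − 1960/24535)·89.92/1960 = 0.042212583.
deff = 0.037105356 / 0.042212583 = 0.8790.

0.8790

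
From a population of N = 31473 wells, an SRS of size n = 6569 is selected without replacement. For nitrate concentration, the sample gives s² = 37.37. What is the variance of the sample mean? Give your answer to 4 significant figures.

0.004501

Under SRS without replacement, Var(ȳ) = (1 − f)·s²/n with f = n/N = 6569/31473 = 0.20871858.
Var(ȳ) = (1 − 0.20871858)·37.37/6569 = 0.79128142·0.0056888415 = 0.0045014746.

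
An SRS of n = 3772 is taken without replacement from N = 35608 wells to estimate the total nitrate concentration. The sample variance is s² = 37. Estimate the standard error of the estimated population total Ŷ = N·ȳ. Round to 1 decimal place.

Var(Ŷ) = N²·Var(ȳ) = N²·(1 − n/N)·s²/n.
f = 3772/35608 = 0.10593125; Var(ȳ) = 0.89406875·37/3772 = 0.0087700275.
Var(Ŷ) = 35608² · 0.0087700275 = 1.1119778 × 10^7.
SE(Ŷ) = √(1.1119778 × 10^7) = 3334.6.

3334.6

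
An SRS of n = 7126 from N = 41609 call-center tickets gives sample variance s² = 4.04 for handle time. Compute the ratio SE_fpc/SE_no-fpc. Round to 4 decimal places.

f = n/N = 7126/41609 = 0.17126103.
SE_no-fpc = √(s²/n) = 0.023810459; SE_fpc = √((1−f)s²/n) = 0.021675876.
Ratio = √(1−f) = 0.91035102.

0.9104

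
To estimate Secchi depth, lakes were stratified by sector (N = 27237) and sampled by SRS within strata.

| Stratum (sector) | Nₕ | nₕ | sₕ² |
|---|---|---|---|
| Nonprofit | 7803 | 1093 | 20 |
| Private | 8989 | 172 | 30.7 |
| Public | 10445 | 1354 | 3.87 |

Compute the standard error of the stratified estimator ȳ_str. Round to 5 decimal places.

0.14397

Var(ȳ_str) = Σₕ Wₕ²(1 − fₕ)sₕ²/nₕ with Wₕ = Nₕ/N, N = 27237.
Nonprofit: Wₕ = 0.28648530; term = 0.28648530²·(1 − 0.14007433)·20/1093 = 0.0012914435.
Private: Wₕ = 0.33002900; term = 0.33002900²·(1 − 0.01913450)·30.7/172 = 0.019068811.
Public: Wₕ = 0.38348570; term = 0.38348570²·(1 − 0.12963140)·3.87/1354 = 3.6584225 × 10^-4.
Sum = 0.020726097.
SE = √(0.020726097) = 0.14397.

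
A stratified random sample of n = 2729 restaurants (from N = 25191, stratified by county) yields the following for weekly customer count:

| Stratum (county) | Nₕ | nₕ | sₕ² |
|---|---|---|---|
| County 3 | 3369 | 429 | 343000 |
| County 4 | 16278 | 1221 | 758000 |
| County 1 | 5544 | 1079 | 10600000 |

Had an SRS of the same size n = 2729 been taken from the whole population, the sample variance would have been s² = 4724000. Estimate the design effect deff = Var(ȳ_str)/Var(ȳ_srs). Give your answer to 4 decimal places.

0.4117

Var(ȳ_str) = Σ Wₕ²(1−fₕ)sₕ²/nₕ with Wₕ = Nₕ/25191:
  County 3: (3369/25191)²·(1−429/3369)·343000/429 = 12.479419
  County 4: (16278/25191)²·(1−1221/16278)·758000/1221 = 239.77407
  County 1: (5544/25191)²·(1−1079/5544)·10600000/1079 = 383.21128
  → Var(ȳ_str) = 635.46477.
Var(ȳ_srs) = (1 − 2729/25191)·4724000/2729 = 1543.5097.
deff = 635.46477 / 1543.5097 = 0.4117.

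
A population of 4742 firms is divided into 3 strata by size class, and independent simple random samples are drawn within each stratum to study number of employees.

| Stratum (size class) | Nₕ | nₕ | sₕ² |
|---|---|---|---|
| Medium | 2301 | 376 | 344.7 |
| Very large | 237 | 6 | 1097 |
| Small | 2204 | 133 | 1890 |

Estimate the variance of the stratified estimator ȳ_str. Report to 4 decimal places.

3.5103

Var(ȳ_str) = Σₕ Wₕ²(1 − fₕ)sₕ²/nₕ with Wₕ = Nₕ/N, N = 4742.
Medium: Wₕ = 0.48523830; term = 0.48523830²·(1 − 0.16340721)·344.7/376 = 0.18058334.
Very large: Wₕ = 0.04997891; term = 0.04997891²·(1 − 0.02531646)·1097/6 = 0.44513588.
Small: Wₕ = 0.46478279; term = 0.46478279²·(1 − 0.06034483)·1890/133 = 2.8845545.
Sum = 3.5102737.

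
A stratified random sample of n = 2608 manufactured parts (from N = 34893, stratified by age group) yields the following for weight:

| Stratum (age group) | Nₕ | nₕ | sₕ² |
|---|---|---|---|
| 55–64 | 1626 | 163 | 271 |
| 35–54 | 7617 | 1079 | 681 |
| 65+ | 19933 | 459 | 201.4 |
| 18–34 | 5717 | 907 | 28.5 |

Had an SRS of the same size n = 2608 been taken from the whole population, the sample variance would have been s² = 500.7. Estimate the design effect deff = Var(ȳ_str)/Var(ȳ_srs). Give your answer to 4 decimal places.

0.9551

Var(ȳ_str) = Σ Wₕ²(1−fₕ)sₕ²/nₕ with Wₕ = Nₕ/34893:
  55–64: (1626/34893)²·(1−163/1626)·271/163 = 0.0032484032
  35–54: (7617/34893)²·(1−1079/7617)·681/1079 = 0.025815344
  65+: (19933/34893)²·(1−459/19933)·201.4/459 = 0.13989365
  18–34: (5717/34893)²·(1−907/5717)·28.5/907 = 7.0969904 × 10^-4
  → Var(ȳ_str) = 0.1696671.
Var(ȳ_srs) = (1 − 2608/34893)·500.7/2608 = 0.17763661.
deff = 0.1696671 / 0.17763661 = 0.9551.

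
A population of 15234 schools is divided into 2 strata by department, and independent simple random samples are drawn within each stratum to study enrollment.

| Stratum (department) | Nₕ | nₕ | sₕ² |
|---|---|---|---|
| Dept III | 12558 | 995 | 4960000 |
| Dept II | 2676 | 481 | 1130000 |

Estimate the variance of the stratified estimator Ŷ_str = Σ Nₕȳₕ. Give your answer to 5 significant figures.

7.3765 × 10^11

Var(Ŷ_str) = Σₕ Nₕ²(1 − fₕ)sₕ²/nₕ.
Dept III: 12558²·(1 − 995/12558)·4960000/995 = 7.238517 × 10^11.
Dept II: 2676²·(1 − 481/2676)·1130000/481 = 1.3799203 × 10^10.
Sum = 7.376509 × 10^11.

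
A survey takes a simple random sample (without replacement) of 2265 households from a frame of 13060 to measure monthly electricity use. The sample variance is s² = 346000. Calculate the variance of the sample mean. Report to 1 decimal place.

Under SRS without replacement, Var(ȳ) = (1 − f)·s²/n with f = n/N = 2265/13060 = 0.17343032.
Var(ȳ) = (1 − 0.17343032)·346000/2265 = 0.82656968·152.75938 = 126.26627.

126.3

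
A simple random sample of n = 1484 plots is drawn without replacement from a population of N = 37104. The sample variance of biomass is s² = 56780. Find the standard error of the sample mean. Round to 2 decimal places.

6.06

Under SRS without replacement, Var(ȳ) = (1 − f)·s²/n with f = n/N = 1484/37104 = 0.03999569.
Var(ȳ) = (1 − 0.03999569)·56780/1484 = 0.96000431·38.261456 = 36.731162.
SE(ȳ) = √(36.731162) = 6.06.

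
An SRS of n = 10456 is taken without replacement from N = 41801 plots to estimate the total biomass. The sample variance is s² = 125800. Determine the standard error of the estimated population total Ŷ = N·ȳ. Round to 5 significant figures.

125560

Var(Ŷ) = N²·Var(ȳ) = N²·(1 − n/N)·s²/n.
f = 10456/41801 = 0.25013756; Var(ȳ) = 0.74986244·125800/10456 = 9.0218722.
Var(Ŷ) = 41801² · 9.0218722 = 1.576413 × 10^10.
SE(Ŷ) = √(1.576413 × 10^10) = 125560.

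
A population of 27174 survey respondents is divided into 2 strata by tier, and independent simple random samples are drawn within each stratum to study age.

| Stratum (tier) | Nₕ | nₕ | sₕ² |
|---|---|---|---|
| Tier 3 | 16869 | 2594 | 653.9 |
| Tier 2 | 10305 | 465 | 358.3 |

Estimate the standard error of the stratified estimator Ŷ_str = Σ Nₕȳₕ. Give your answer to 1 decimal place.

Var(Ŷ_str) = Σₕ Nₕ²(1 − fₕ)sₕ²/nₕ.
Tier 3: 16869²·(1 − 2594/16869)·653.9/2594 = 6.0702534 × 10^7.
Tier 2: 10305²·(1 − 465/10305)·358.3/465 = 7.8133441 × 10^7.
Sum = 1.3883598 × 10^8.
SE = √(1.3883598 × 10^8) = 11782.9.

11782.9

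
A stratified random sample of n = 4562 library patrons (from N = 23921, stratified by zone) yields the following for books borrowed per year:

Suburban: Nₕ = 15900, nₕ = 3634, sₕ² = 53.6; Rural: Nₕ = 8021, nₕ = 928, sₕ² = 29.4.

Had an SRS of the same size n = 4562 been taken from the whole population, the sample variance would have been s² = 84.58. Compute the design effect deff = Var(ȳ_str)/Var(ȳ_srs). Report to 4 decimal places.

Var(ȳ_str) = Σ Wₕ²(1−fₕ)sₕ²/nₕ with Wₕ = Nₕ/23921:
  Suburban: (15900/23921)²·(1−3634/15900)·53.6/3634 = 0.0050271436
  Rural: (8021/23921)²·(1−928/8021)·29.4/928 = 0.0031499174
  → Var(ȳ_str) = 0.008177061.
Var(ȳ_srs) = (1 − 4562/23921)·84.58/4562 = 0.015004309.
deff = 0.008177061 / 0.015004309 = 0.5450.

0.5450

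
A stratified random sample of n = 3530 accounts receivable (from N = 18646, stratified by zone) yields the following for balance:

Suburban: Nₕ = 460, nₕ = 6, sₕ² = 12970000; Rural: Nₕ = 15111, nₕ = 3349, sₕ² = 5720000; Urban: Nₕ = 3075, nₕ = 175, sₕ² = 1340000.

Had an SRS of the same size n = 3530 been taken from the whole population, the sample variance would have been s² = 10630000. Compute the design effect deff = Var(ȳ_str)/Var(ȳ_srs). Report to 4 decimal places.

Var(ȳ_str) = Σ Wₕ²(1−fₕ)sₕ²/nₕ with Wₕ = Nₕ/18646:
  Suburban: (460/18646)²·(1−6/460)·12970000/6 = 1298.4674
  Rural: (15111/18646)²·(1−3349/15111)·5720000/3349 = 873.14004
  Urban: (3075/18646)²·(1−175/3075)·1340000/175 = 196.39865
  → Var(ȳ_str) = 2368.0061.
Var(ȳ_srs) = (1 − 3530/18646)·10630000/3530 = 2441.236.
deff = 2368.0061 / 2441.236 = 0.9700.

0.9700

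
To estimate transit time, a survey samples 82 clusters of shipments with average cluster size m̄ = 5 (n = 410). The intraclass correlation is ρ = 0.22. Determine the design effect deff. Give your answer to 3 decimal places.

1.880

deff = 1 + (5 − 1)·0.22 = 1 + 0.88 = 1.88.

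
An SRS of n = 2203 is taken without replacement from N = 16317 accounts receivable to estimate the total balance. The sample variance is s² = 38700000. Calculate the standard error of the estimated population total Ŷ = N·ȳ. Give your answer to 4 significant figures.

Var(Ŷ) = N²·Var(ȳ) = N²·(1 − n/N)·s²/n.
f = 2203/16317 = 0.13501256; Var(ȳ) = 0.86498744·38700000/2203 = 15195.195.
Var(Ŷ) = 16317² · 15195.195 = 4.0456369 × 10^12.
SE(Ŷ) = √(4.0456369 × 10^12) = 2.011 × 10^6.

2.011 × 10^6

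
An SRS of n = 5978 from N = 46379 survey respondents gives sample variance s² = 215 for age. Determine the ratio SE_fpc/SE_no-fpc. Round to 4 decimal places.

0.9333

f = n/N = 5978/46379 = 0.12889454.
SE_no-fpc = √(s²/n) = 0.18964495; SE_fpc = √((1−f)s²/n) = 0.17700138.
Ratio = √(1−f) = 0.93333030.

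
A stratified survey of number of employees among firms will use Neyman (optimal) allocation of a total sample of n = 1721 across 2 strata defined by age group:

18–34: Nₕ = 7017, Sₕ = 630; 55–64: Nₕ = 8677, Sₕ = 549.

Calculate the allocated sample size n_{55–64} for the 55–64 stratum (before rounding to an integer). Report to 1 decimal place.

892.6

Neyman allocation: nₕ = n·NₕSₕ / Σⱼ NⱼSⱼ.
Σ NⱼSⱼ = 7017·630 + 8677·549 = 9.184383 × 10^6.
n_{55–64} = 1721·8677·549 / (9.184383 × 10^6) = 892.6.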